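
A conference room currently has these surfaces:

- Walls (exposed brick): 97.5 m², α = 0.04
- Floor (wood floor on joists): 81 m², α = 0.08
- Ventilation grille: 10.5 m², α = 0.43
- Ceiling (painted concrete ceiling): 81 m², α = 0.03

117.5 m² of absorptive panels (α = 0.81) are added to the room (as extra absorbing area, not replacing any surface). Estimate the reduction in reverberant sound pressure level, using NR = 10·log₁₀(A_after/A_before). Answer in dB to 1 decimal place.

Summing Sᵢαᵢ: 3.900 + 6.480 + 4.515 + 2.430 → A_before = 17.325 sabins.
Treatment contributes 117.5·0.81 = 95.175 sabins.
A_after = 17.325 + 95.175 = 112.500 sabins.
NR = 10·log₁₀(112.500/17.325) = 8.1 dB.

8.1 dB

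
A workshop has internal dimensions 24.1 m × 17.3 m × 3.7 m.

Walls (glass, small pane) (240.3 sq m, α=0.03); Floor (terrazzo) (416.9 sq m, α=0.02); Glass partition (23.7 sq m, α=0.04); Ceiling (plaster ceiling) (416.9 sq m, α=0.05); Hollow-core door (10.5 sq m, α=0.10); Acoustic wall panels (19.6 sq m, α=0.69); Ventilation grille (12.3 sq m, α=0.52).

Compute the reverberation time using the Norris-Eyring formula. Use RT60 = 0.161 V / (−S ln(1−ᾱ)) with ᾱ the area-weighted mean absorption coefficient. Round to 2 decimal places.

Total surface area S = 240.3 + 416.9 + 23.7 + 416.9 + 10.5 + 19.6 + 12.3 = 1140.2 sq m.
Absorption A = 240.3×0.03 + 416.9×0.02 + 23.7×0.04 + 416.9×0.05 + 10.5×0.10 + 19.6×0.69 + 12.3×0.52 = 58.310 sabins.
Mean coefficient ᾱ = A/S = 0.0511.
−S·ln(1−ᾱ) = −1140.2 × ln(1 − 0.0511) = 59.806.
V = 24.1 × 17.3 × 3.7 = 1542.641 m³.
RT60 = 0.161 × 1542.641 / 59.806 = 4.15 s.

4.15 seconds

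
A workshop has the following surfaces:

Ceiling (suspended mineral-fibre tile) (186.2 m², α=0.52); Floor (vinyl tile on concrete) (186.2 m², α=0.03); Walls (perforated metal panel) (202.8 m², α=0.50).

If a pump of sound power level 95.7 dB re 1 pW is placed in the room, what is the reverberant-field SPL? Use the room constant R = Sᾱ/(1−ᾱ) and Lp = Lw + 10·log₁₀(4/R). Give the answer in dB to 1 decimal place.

76.7 dB

A = 203.810 sabins; S = 575.2 m².
ᾱ = 0.3543, so room constant R = A/(1−ᾱ) = 315.642 m².
Lp = 95.7 + 10·log₁₀(4/315.642) = 95.7 + (-18.97) = 76.7 dB.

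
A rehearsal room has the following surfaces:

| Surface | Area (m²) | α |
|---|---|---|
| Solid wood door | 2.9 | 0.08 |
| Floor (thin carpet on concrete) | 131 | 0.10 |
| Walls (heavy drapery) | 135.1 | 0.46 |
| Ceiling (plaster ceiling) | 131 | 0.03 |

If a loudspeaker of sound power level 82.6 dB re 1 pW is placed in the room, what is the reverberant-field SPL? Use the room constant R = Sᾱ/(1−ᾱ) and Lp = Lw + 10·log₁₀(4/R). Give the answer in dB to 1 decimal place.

Σ(Sᵢαᵢ) = 2.9×0.08 + 131×0.10 + 135.1×0.46 + 131×0.03 = 79.408; total area S = 400.0 m².
ᾱ = 0.1985, so room constant R = A/(1−ᾱ) = 99.074 m².
Lp = Lw + 10 log₁₀(4/R) = 82.6 -13.94 = 68.7 dB.

68.7 dB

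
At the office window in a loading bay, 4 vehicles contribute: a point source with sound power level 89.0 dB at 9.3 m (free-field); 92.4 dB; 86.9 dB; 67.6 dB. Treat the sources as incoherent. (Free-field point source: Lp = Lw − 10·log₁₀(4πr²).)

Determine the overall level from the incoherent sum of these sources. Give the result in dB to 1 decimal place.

93.5 dB

Source at 9.3 m: Lp = 89.0 − 10·log₁₀(4π·9.3²) = 89.0 − 10·log₁₀(1086.865) = 58.6 dB.
Converting to relative power and adding: 10^(58.6/10) + 10^(92.4/10) + 10^(86.9/10) + 10^(67.6/10) = 2.234e+09.
L_total = 10·log₁₀(2.234e+09) = 93.5 dB.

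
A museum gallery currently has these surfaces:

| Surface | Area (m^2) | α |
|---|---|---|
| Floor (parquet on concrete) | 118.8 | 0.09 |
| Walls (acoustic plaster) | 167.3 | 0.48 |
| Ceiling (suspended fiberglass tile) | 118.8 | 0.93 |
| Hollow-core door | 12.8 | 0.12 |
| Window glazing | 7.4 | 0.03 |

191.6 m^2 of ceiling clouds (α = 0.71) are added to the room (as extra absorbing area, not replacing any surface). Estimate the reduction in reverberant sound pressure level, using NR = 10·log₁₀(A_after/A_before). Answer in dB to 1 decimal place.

2.2 dB

Summing Sᵢαᵢ: 10.692 + 80.304 + 110.484 + 1.536 + 0.222 → A_before = 203.238 sabins.
Treatment contributes 191.6·0.71 = 136.036 sabins.
New total A_after = 339.274 sabins.
Reduction = 10 log₁₀(A_after/A_before) = 10 log₁₀(1.6693) = 2.2 dB.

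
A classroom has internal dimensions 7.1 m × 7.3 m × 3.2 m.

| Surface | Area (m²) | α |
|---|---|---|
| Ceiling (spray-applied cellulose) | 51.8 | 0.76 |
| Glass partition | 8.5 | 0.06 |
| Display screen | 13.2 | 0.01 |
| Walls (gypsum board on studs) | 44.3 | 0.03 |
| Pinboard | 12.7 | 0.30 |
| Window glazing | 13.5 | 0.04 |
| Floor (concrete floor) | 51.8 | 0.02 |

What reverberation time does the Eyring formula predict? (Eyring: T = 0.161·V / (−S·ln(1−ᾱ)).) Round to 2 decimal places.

0.50 sec

Total surface area S = 51.8 + 8.5 + 13.2 + 44.3 + 12.7 + 13.5 + 51.8 = 195.8 m².
Absorption A = 51.8·0.76 + 8.5·0.06 + 13.2·0.01 + 44.3·0.03 + 12.7·0.30 + 13.5·0.04 + 51.8·0.02 = 46.725 sabins.
ᾱ = 46.725 / 195.8 = 0.2386.
−S·ln(1−ᾱ) = −195.8 × ln(1 − 0.2386) = 53.374.
V = 7.1 × 7.3 × 3.2 = 165.856 m³.
T = 0.161·V/[−S·ln(1−ᾱ)] = 0.161·165.856/53.374 = 0.50 s.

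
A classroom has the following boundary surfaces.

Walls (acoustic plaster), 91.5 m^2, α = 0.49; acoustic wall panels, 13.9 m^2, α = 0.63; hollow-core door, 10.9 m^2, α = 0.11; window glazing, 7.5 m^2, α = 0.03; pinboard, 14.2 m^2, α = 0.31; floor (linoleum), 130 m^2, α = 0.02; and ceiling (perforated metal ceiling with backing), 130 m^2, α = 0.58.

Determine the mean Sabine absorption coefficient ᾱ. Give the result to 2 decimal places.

S = Σ Sᵢ = 91.5 + 13.9 + 10.9 + 7.5 + 14.2 + 130 + 130 = 398.0 m^2.
Σ(Sᵢαᵢ) = 91.5×0.49 + 13.9×0.63 + 10.9×0.11 + 7.5×0.03 + 14.2×0.31 + 130×0.02 + 130×0.58 = 137.418.
ᾱ = A/S = 0.35.

0.35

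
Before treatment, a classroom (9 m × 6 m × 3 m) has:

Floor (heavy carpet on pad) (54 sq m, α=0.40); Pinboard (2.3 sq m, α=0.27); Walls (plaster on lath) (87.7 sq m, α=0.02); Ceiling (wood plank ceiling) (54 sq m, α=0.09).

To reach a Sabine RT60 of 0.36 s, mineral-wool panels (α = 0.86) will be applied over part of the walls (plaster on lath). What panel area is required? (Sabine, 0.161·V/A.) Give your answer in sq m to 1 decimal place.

Summing Sᵢαᵢ: 21.600 + 0.621 + 1.754 + 4.860 → A₁ = 28.835 sabins.
V = 162 m³. Target absorption A₂ = 0.161 × 162 / 0.36 = 72.450 sabins.
ΔA needed = 72.450 − 28.835 = 43.615 sabins.
Each sq m of panel replacing the walls (plaster on lath) adds (0.86 − 0.02) = 0.84 sabins.
Panel area = 43.615 / 0.84 = 51.9 sq m.

51.9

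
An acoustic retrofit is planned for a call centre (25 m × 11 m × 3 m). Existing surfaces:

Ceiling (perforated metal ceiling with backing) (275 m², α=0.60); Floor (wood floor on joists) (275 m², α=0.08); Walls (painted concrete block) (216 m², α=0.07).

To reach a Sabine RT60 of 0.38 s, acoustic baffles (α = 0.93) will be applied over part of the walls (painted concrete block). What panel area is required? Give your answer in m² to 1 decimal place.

171.4

Equivalent absorption area: A₁ = 275·0.60 + 275·0.08 + 216·0.07 = 202.120 m².
Required A₂ = 0.161·825/0.38 = 349.539 sabins.
Absorption to add: 349.539 − 202.120 = 147.419 sabins.
Each m² of panel replacing the walls (painted concrete block) adds (0.93 − 0.07) = 0.86 sabins.
Area = ΔA/Δα = 147.419/0.86 = 171.4 m².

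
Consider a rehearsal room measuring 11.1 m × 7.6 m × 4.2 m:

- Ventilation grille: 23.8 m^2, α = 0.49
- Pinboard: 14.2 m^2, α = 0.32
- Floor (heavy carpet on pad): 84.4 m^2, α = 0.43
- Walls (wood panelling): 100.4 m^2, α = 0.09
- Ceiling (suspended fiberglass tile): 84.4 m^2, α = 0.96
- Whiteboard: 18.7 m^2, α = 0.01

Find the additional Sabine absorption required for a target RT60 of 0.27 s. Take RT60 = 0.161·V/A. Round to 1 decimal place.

68.5 sabins

Summing Sᵢαᵢ: 11.662 + 4.544 + 36.292 + 9.036 + 81.024 + 0.187 → A₁ = 142.745 sabins.
Target A₂ = 0.161·354.312/0.27 = 211.275 sabins (V = 354.312 m³).
Shortfall: 211.275 − 142.745 = 68.5 sabins.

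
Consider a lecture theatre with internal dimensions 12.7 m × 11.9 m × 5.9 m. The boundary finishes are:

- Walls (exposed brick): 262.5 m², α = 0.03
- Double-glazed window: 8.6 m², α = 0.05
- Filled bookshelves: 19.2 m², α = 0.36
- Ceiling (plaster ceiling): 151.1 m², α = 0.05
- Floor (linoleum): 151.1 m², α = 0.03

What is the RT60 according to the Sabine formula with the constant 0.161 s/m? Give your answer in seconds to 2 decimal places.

A = Σ Sᵢαᵢ = 262.5*0.03 + 8.6*0.05 + 19.2*0.36 + 151.1*0.05 + 151.1*0.03 = 27.305 sabins.
V = 12.7·11.9·5.9 = 891.667 m³.
RT60 = 0.161 · V / A = 0.161 × 891.667 / 27.305 = 5.26 s.

5.26 seconds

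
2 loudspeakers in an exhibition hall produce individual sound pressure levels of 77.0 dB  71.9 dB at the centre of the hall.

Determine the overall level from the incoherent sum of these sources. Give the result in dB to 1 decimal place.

78.2 dB

Converting to relative power and adding: 10^(77.0/10) + 10^(71.9/10) = 6.561e+07.
L_total = 10·log₁₀(6.561e+07) = 78.2 dB.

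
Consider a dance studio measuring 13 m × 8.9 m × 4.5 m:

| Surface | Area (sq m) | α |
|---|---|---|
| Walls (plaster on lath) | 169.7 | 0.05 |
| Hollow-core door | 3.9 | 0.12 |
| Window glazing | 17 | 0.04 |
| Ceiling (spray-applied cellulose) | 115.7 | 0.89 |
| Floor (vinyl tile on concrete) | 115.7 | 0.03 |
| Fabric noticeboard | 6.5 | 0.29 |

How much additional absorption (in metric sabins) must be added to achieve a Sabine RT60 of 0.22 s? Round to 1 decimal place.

263.1 sabins

Total absorption A₁ = 169.7*0.05 + 3.9*0.12 + 17*0.04 + 115.7*0.89 + 115.7*0.03 + 6.5*0.29
  = 8.485 + 0.468 + 0.680 + 102.973 + 3.471 + 1.885 = 117.962 sq m sabins.
For T = 0.22 s, need A₂ = 0.161·V/T = 0.161·520.65/0.22 = 381.021 sabins.
ΔA = A₂ − A₁ = 381.021 − 117.962 = 263.1 sabins.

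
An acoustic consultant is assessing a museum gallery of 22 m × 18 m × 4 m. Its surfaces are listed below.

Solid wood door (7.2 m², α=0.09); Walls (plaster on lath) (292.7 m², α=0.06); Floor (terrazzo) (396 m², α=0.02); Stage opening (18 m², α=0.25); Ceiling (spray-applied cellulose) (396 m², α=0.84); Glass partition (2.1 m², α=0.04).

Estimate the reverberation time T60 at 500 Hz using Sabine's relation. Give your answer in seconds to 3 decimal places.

0.702 s

Equivalent absorption area: A = 7.2*0.09 + 292.7*0.06 + 396*0.02 + 18*0.25 + 396*0.84 + 2.1*0.04 = 363.354 m².
V = 22·18·4 = 1584 m³.
RT60 = 0.161 · V / A = 0.161 × 1584 / 363.354 = 0.702 s.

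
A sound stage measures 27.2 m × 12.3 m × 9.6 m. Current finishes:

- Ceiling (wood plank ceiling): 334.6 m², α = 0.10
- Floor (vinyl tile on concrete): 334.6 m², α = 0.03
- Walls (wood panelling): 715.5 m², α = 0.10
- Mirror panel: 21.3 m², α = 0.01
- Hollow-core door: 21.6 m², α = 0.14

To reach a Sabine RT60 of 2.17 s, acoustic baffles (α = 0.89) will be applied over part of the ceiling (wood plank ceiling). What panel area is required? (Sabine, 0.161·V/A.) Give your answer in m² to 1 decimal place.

151.9

A₁ = Σ Sᵢαᵢ = 334.6*0.10 + 334.6*0.03 + 715.5*0.10 + 21.3*0.01 + 21.6*0.14 = 118.285 sabins.
V = 3211.776 m³. Target absorption A₂ = 0.161 × 3211.776 / 2.17 = 238.293 sabins.
Absorption to add: 238.293 − 118.285 = 120.008 sabins.
Net gain per m²: Δα = 0.89 − 0.10 = 0.79.
Panel area = 120.008 / 0.79 = 151.9 m².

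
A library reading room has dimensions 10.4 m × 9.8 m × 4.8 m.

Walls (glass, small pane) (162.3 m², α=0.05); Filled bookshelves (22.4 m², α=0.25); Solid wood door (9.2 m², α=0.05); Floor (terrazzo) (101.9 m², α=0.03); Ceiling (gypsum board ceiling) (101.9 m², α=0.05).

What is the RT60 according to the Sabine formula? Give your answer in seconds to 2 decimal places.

3.53 sec

Total absorption A = 162.3·0.05 + 22.4·0.25 + 9.2·0.05 + 101.9·0.03 + 101.9·0.05
  = 8.115 + 5.600 + 0.460 + 3.057 + 5.095 = 22.327 m² sabins.
Volume V = 10.4 × 9.8 × 4.8 = 489.216 m³.
RT60 = 0.161 · V / A = 0.161 × 489.216 / 22.327 = 3.53 s.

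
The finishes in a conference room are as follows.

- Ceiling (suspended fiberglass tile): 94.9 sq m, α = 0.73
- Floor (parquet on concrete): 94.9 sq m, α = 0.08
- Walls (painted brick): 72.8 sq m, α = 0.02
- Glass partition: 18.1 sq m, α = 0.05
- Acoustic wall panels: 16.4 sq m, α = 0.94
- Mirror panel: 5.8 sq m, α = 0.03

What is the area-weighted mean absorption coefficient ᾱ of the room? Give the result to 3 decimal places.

S = Σ Sᵢ = 94.9 + 94.9 + 72.8 + 18.1 + 16.4 + 5.8 = 302.9 sq m.
Weighted sum Σ Sα = 94.820.
ᾱ = 94.820 / 302.9 = 0.313.

0.313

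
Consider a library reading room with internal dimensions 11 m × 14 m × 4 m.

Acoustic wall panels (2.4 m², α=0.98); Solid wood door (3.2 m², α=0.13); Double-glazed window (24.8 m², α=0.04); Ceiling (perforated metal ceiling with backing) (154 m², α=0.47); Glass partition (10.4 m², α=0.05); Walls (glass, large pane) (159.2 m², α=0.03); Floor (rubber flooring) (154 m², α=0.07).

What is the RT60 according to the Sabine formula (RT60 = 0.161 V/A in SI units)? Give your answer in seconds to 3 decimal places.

Equivalent absorption area: A = 2.4×0.98 + 3.2×0.13 + 24.8×0.04 + 154×0.47 + 10.4×0.05 + 159.2×0.03 + 154×0.07 = 92.216 m².
Volume V = 11 × 14 × 4 = 616 m³.
Sabine: RT60 = 0.161 × 616 / 92.216 = 1.075 s.

1.075 s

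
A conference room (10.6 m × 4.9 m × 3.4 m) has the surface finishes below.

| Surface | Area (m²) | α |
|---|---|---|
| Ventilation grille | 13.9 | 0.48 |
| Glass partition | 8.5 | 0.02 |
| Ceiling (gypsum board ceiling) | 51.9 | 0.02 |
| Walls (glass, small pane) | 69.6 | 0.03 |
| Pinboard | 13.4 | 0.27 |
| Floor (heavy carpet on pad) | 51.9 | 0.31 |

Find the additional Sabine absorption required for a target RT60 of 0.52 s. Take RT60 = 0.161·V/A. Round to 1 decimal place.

25.0 sabins

Summing Sᵢαᵢ: 6.672 + 0.170 + 1.038 + 2.088 + 3.618 + 16.089 → A₁ = 29.675 sabins.
V = 176.596 m³. Required absorption A₂ = 0.161 × 176.596 / 0.52 = 54.677 sabins.
Shortfall: 54.677 − 29.675 = 25.0 sabins.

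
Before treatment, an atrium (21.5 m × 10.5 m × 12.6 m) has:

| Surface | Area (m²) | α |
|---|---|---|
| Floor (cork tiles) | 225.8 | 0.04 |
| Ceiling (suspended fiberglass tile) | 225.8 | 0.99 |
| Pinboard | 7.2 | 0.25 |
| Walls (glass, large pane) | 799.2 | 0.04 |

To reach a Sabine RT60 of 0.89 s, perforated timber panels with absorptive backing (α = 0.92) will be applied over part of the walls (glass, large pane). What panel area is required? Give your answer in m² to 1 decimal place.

Total absorption A₁ = 225.8×0.04 + 225.8×0.99 + 7.2×0.25 + 799.2×0.04
  = 9.032 + 223.542 + 1.800 + 31.968 = 266.342 m² sabins.
Required A₂ = 0.161·2844.45/0.89 = 514.558 sabins.
Absorption to add: 514.558 − 266.342 = 248.216 sabins.
Net gain per m²: Δα = 0.92 − 0.04 = 0.88.
Panel area = 248.216 / 0.88 = 282.1 m².

282.1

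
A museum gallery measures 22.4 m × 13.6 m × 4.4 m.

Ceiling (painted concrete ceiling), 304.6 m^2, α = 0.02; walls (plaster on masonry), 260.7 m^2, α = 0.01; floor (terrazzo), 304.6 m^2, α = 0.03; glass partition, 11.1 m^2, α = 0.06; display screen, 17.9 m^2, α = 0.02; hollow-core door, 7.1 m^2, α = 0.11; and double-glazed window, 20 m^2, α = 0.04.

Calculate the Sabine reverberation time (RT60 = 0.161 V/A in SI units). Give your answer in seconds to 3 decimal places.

Summing Sᵢαᵢ: 6.092 + 2.607 + 9.138 + 0.666 + 0.358 + 0.781 + 0.800 → A = 20.442 sabins.
V = 22.4·13.6·4.4 = 1340.416 m³.
Sabine: RT60 = 0.161 × 1340.416 / 20.442 = 10.557 s.

10.557 s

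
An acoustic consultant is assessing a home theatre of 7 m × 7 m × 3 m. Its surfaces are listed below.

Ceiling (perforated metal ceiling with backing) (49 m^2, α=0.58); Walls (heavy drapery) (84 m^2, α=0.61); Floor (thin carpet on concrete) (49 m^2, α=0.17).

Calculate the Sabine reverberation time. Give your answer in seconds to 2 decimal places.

0.27 s

Total absorption A = 49·0.58 + 84·0.61 + 49·0.17
  = 28.420 + 51.240 + 8.330 = 87.990 m^2 sabins.
Volume V = 7 × 7 × 3 = 147 m³.
RT60 = 0.161 · V / A = 0.161 × 147 / 87.990 = 0.27 s.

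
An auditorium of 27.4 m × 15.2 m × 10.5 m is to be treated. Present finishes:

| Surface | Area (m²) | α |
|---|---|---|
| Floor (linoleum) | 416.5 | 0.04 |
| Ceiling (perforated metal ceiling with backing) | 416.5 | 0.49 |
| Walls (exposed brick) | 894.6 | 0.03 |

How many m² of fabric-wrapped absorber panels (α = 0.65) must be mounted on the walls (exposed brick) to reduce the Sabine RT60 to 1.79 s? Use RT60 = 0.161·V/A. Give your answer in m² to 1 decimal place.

235.1

A₁ = Σ Sᵢαᵢ = 416.5*0.04 + 416.5*0.49 + 894.6*0.03 = 247.583 sabins.
V = 4373.04 m³. Target absorption A₂ = 0.161 × 4373.04 / 1.79 = 393.329 sabins.
ΔA needed = 393.329 − 247.583 = 145.746 sabins.
Net gain per m²: Δα = 0.65 − 0.03 = 0.62.
Panel area = 145.746 / 0.62 = 235.1 m².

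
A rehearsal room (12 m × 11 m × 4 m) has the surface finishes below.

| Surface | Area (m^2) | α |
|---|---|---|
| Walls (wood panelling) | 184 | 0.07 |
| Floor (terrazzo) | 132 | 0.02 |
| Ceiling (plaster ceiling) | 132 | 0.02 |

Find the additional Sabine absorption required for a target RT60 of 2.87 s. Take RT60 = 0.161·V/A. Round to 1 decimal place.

11.5 sabins

Total absorption A₁ = 184*0.07 + 132*0.02 + 132*0.02
  = 12.880 + 2.640 + 2.640 = 18.160 m^2 sabins.
V = 528 m³. Required absorption A₂ = 0.161 × 528 / 2.87 = 29.620 sabins.
Additional absorption ΔA = 29.620 − 18.160 = 11.5 sabins.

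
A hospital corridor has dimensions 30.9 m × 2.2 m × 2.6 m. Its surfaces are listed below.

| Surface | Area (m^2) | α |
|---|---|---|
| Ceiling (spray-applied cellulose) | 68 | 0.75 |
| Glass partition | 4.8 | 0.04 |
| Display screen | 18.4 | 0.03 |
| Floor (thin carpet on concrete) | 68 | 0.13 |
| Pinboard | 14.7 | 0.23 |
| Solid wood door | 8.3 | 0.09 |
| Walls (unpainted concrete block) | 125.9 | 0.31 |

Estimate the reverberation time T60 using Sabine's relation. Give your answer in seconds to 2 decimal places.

Total absorption A = 68×0.75 + 4.8×0.04 + 18.4×0.03 + 68×0.13 + 14.7×0.23 + 8.3×0.09 + 125.9×0.31
  = 51.000 + 0.192 + 0.552 + 8.840 + 3.381 + 0.747 + 39.029 = 103.741 m^2 sabins.
V = 30.9·2.2·2.6 = 176.748 m³.
RT60 = 0.161 · V / A = 0.161 × 176.748 / 103.741 = 0.27 s.

0.27 s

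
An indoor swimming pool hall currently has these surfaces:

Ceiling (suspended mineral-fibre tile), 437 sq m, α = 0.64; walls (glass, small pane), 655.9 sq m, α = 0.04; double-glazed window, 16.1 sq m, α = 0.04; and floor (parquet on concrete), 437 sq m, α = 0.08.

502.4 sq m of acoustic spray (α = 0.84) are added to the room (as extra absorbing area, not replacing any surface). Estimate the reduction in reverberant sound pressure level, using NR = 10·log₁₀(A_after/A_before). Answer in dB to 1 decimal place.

3.5 dB

Total absorption A_before = 437*0.64 + 655.9*0.04 + 16.1*0.04 + 437*0.08
  = 279.680 + 26.236 + 0.644 + 34.960 = 341.520 sq m sabins.
Treatment contributes 502.4·0.84 = 422.016 sabins.
New total A_after = 763.536 sabins.
Reduction = 10 log₁₀(A_after/A_before) = 10 log₁₀(2.2357) = 3.5 dB.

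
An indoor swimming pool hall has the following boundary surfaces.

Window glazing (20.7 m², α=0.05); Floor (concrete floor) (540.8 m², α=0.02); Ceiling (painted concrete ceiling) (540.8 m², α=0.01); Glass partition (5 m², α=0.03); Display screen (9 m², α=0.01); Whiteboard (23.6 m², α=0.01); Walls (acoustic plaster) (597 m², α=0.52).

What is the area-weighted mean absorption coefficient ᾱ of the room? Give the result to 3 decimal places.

S = Σ Sᵢ = 20.7 + 540.8 + 540.8 + 5 + 9 + 23.6 + 597 = 1736.9 m².
Σ(Sᵢαᵢ) = 20.7×0.05 + 540.8×0.02 + 540.8×0.01 + 5×0.03 + 9×0.01 + 23.6×0.01 + 597×0.52 = 328.175.
ᾱ = 328.175 / 1736.9 = 0.189.

0.189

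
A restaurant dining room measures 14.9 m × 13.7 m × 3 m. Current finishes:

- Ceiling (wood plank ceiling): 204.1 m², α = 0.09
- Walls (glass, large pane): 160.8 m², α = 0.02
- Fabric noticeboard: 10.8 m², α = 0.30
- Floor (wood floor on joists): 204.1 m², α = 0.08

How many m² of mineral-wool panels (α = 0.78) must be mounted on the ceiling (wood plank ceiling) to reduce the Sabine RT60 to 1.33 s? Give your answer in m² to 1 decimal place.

47.8

A₁ = Σ Sᵢαᵢ = 204.1×0.09 + 160.8×0.02 + 10.8×0.30 + 204.1×0.08 = 41.153 sabins.
V = 612.39 m³. Target absorption A₂ = 0.161 × 612.39 / 1.33 = 74.131 sabins.
ΔA needed = 74.131 − 41.153 = 32.978 sabins.
Net gain per m²: Δα = 0.78 − 0.09 = 0.69.
Panel area = 32.978 / 0.69 = 47.8 m².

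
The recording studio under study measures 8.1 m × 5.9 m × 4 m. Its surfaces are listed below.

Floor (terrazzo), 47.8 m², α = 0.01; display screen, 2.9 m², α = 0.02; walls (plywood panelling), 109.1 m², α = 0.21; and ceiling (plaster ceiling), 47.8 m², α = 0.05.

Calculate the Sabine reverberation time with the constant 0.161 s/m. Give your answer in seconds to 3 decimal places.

1.191 seconds

Summing Sᵢαᵢ: 0.478 + 0.058 + 22.911 + 2.390 → A = 25.837 sabins.
V = 8.1·5.9·4 = 191.16 m³.
Sabine: RT60 = 0.161 × 191.16 / 25.837 = 1.191 s.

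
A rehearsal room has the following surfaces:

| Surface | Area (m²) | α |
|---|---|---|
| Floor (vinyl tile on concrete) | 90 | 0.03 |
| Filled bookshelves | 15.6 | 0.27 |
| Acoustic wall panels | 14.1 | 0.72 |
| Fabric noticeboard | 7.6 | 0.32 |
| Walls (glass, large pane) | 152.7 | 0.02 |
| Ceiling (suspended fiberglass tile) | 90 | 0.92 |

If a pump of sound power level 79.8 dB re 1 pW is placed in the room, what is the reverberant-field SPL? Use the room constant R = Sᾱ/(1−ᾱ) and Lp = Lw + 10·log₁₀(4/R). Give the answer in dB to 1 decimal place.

64.1 dB

Σ(Sᵢαᵢ) = 90×0.03 + 15.6×0.27 + 14.1×0.72 + 7.6×0.32 + 152.7×0.02 + 90×0.92 = 105.350; total area S = 370.0 m².
ᾱ = 105.350/370.0 = 0.2847; R = Sᾱ/(1−ᾱ) = 105.350/(1−0.2847) = 147.281 m².
Lp = 79.8 + 10·log₁₀(4/147.281) = 79.8 + (-15.66) = 64.1 dB.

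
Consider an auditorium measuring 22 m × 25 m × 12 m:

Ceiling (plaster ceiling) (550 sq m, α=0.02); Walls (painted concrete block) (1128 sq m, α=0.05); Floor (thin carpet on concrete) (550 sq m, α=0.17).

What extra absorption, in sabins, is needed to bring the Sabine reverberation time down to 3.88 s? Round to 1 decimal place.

113.0 sabins

Total absorption A₁ = 550·0.02 + 1128·0.05 + 550·0.17
  = 11.000 + 56.400 + 93.500 = 160.900 sq m sabins.
V = 6600 m³. Required absorption A₂ = 0.161 × 6600 / 3.88 = 273.866 sabins.
ΔA = A₂ − A₁ = 273.866 − 160.900 = 113.0 sabins.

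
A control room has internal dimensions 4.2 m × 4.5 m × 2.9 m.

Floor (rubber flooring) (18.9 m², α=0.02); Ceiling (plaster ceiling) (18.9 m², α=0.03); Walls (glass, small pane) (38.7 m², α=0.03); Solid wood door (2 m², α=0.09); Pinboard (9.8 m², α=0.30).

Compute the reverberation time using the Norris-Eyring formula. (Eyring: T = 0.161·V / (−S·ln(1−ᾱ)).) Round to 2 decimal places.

1.64 seconds

S = Σ Sᵢ = 88.3 m².
Σ(Sᵢαᵢ) = 18.9×0.02 + 18.9×0.03 + 38.7×0.03 + 2×0.09 + 9.8×0.30 = 5.226.
ᾱ = 5.226 / 88.3 = 0.0592.
Eyring denominator: −S ln(1−ᾱ) = 5.388.
V = 4.2 × 4.5 × 2.9 = 54.81 m³.
RT60 = 0.161 × 54.81 / 5.388 = 1.64 s.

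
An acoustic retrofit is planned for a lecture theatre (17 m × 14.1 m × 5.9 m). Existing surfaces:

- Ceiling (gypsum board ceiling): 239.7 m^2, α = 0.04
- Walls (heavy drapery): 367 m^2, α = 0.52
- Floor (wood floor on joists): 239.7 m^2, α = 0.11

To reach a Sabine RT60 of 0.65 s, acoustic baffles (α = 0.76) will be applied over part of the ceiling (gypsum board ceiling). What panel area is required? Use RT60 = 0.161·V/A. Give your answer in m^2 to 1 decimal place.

171.5

Equivalent absorption area: A₁ = 239.7·0.04 + 367·0.52 + 239.7·0.11 = 226.795 m^2.
V = 1414.23 m³. Target absorption A₂ = 0.161 × 1414.23 / 0.65 = 350.294 sabins.
ΔA needed = 350.294 − 226.795 = 123.499 sabins.
Each m^2 of panel replacing the ceiling (gypsum board ceiling) adds (0.76 − 0.04) = 0.72 sabins.
Area = ΔA/Δα = 123.499/0.72 = 171.5 m^2.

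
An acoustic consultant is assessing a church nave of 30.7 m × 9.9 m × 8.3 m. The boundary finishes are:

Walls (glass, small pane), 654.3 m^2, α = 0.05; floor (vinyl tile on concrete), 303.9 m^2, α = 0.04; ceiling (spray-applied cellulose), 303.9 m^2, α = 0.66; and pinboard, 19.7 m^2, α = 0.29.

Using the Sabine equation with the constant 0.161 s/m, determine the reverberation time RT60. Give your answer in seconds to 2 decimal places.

Equivalent absorption area: A = 654.3×0.05 + 303.9×0.04 + 303.9×0.66 + 19.7×0.29 = 251.158 m^2.
Volume V = 30.7 × 9.9 × 8.3 = 2522.619 m³.
Sabine: RT60 = 0.161 × 2522.619 / 251.158 = 1.62 s.

1.62 sec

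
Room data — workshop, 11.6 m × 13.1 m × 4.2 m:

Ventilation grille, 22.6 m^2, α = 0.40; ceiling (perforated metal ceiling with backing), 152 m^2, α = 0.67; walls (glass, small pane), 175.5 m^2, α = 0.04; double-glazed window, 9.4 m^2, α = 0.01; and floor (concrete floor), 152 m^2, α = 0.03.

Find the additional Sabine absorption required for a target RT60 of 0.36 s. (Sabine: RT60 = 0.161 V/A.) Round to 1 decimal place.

Total absorption A₁ = 22.6*0.40 + 152*0.67 + 175.5*0.04 + 9.4*0.01 + 152*0.03
  = 9.040 + 101.840 + 7.020 + 0.094 + 4.560 = 122.554 m^2 sabins.
Target A₂ = 0.161·638.232/0.36 = 285.432 sabins (V = 638.232 m³).
ΔA = A₂ − A₁ = 285.432 − 122.554 = 162.9 sabins.

162.9 sabins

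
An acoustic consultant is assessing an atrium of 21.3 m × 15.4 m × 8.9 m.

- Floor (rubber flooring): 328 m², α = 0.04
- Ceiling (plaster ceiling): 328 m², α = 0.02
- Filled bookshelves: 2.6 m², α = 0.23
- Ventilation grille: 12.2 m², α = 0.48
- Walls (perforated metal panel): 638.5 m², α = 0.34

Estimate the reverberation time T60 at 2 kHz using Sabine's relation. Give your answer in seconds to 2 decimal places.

1.93 s

Equivalent absorption area: A = 328×0.04 + 328×0.02 + 2.6×0.23 + 12.2×0.48 + 638.5×0.34 = 243.224 m².
Room volume: 2919.378 m³.
T = 0.161 V/A = 0.161·2919.378/243.224 = 1.93 s.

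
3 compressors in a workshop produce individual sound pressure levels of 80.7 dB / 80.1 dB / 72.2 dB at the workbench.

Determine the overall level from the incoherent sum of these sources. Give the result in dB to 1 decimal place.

Σ 10^(Lᵢ/10) = 2.364e+08.
Combined level = 10 log₁₀(2.364e+08) = 83.7 dB.

83.7 dB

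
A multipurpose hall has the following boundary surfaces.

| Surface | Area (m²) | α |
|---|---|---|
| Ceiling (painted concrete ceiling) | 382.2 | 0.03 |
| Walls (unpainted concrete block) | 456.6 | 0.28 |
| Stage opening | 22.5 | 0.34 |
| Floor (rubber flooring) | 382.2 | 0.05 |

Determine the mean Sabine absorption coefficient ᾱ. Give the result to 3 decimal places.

S = Σ Sᵢ = 382.2 + 456.6 + 22.5 + 382.2 = 1243.5 m².
A = 382.2×0.03 + 456.6×0.28 + 22.5×0.34 + 382.2×0.05 = 166.074 sabins.
ᾱ = 166.074 / 1243.5 = 0.134.

0.134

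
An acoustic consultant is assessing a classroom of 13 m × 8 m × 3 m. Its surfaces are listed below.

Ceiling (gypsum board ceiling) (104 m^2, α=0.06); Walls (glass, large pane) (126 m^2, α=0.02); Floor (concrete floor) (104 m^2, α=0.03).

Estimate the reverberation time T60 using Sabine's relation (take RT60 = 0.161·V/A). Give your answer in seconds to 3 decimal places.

4.228 seconds

Total absorption A = 104*0.06 + 126*0.02 + 104*0.03
  = 6.240 + 2.520 + 3.120 = 11.880 m^2 sabins.
Room volume: 312 m³.
T = 0.161 V/A = 0.161·312/11.880 = 4.228 s.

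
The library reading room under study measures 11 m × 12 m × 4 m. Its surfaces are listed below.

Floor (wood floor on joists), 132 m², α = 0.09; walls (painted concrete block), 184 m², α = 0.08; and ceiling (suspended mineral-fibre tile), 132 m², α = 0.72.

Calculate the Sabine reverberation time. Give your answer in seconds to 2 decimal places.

0.70 seconds

Equivalent absorption area: A = 132×0.09 + 184×0.08 + 132×0.72 = 121.640 m².
Room volume: 528 m³.
RT60 = 0.161 · V / A = 0.161 × 528 / 121.640 = 0.70 s.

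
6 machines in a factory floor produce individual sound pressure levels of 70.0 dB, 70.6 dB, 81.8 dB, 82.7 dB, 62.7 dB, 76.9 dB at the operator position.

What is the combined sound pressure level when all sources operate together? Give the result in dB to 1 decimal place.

86.1 dB

Converting to relative power and adding: 10^(70.0/10) + 10^(70.6/10) + 10^(81.8/10) + 10^(82.7/10) + 10^(62.7/10) + 10^(76.9/10) = 4.099e+08.
L_total = 10·log₁₀(4.099e+08) = 86.1 dB.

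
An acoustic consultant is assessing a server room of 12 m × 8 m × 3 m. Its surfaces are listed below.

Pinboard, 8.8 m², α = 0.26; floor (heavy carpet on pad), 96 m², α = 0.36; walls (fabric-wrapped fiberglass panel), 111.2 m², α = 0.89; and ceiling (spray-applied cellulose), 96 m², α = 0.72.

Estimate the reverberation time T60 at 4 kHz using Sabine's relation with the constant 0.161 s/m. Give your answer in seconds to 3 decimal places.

A = Σ Sᵢαᵢ = 8.8×0.26 + 96×0.36 + 111.2×0.89 + 96×0.72 = 204.936 sabins.
Room volume: 288 m³.
Sabine: RT60 = 0.161 × 288 / 204.936 = 0.226 s.

0.226 seconds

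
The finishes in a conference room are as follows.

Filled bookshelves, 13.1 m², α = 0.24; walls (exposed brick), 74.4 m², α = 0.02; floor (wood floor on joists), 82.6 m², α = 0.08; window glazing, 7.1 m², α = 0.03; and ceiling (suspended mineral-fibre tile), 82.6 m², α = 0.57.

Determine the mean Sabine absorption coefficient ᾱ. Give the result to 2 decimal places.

S = Σ Sᵢ = 13.1 + 74.4 + 82.6 + 7.1 + 82.6 = 259.8 m².
Σ(Sᵢαᵢ) = 13.1*0.24 + 74.4*0.02 + 82.6*0.08 + 7.1*0.03 + 82.6*0.57 = 58.535.
ᾱ = 58.535 / 259.8 = 0.23.

0.23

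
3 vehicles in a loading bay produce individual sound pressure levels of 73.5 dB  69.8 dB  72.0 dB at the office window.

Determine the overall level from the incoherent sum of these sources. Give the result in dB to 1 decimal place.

Sum in the linear (power) domain: Σ 10^(Lᵢ/10) = 10^(73.5/10) + 10^(69.8/10) + 10^(72.0/10) = 4.779e+07.
Back to dB: 10·log₁₀ Σ = 76.8 dB.

76.8 dB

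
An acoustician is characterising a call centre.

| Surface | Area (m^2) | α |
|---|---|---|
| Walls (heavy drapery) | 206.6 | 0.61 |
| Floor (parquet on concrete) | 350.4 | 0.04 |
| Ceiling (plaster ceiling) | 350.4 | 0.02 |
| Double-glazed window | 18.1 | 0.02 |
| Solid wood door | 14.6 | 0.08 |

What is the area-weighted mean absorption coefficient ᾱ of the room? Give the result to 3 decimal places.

0.158

Total surface area S = 940.1 m^2.
Σ(Sᵢαᵢ) = 206.6*0.61 + 350.4*0.04 + 350.4*0.02 + 18.1*0.02 + 14.6*0.08 = 148.580.
ᾱ = 148.580 / 940.1 = 0.158.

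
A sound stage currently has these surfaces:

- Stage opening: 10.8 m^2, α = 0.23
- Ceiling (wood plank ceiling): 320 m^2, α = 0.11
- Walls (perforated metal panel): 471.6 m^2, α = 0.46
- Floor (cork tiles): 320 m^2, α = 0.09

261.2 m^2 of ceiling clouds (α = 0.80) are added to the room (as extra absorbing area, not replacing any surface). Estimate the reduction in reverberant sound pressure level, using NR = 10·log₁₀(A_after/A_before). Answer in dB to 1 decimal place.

Equivalent absorption area: A_before = 10.8×0.23 + 320×0.11 + 471.6×0.46 + 320×0.09 = 283.420 m^2.
Added absorption = 261.2 × 0.80 = 208.960 sabins.
New total A_after = 492.380 sabins.
Reduction = 10 log₁₀(A_after/A_before) = 10 log₁₀(1.7373) = 2.4 dB.

2.4 dB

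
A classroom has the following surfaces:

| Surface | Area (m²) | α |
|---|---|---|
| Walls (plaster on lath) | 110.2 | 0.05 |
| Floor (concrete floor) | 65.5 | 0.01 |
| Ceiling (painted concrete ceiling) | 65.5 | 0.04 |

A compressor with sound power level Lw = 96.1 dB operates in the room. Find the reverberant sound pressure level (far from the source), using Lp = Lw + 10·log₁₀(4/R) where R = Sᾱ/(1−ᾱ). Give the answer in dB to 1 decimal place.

A = 8.785 sabins; S = 241.2 m².
ᾱ = 8.785/241.2 = 0.0364; R = Sᾱ/(1−ᾱ) = 8.785/(1−0.0364) = 9.117 m².
Lp = 96.1 + 10·log₁₀(4/9.117) = 96.1 + (-3.58) = 92.5 dB.

92.5 dB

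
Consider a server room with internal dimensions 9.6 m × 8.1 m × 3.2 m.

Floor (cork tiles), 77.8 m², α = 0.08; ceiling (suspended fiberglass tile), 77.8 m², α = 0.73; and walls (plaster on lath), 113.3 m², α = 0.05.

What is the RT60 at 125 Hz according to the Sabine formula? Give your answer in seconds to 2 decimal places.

Equivalent absorption area: A = 77.8×0.08 + 77.8×0.73 + 113.3×0.05 = 68.683 m².
Room volume: 248.832 m³.
RT60 = 0.161 · V / A = 0.161 × 248.832 / 68.683 = 0.58 s.

0.58 s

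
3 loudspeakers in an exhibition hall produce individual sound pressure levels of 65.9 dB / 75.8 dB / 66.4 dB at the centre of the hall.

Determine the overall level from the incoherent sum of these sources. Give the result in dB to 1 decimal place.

Sum in the linear (power) domain: Σ 10^(Lᵢ/10) = 10^(65.9/10) + 10^(75.8/10) + 10^(66.4/10) = 4.627e+07.
Combined level = 10 log₁₀(4.627e+07) = 76.7 dB.

76.7 dB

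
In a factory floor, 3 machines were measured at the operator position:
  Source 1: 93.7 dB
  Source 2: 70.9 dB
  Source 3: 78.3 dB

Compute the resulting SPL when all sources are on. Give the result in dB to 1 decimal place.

Sum in the linear (power) domain: Σ 10^(Lᵢ/10) = 10^(93.7/10) + 10^(70.9/10) + 10^(78.3/10) = 2.424e+09.
Combined level = 10 log₁₀(2.424e+09) = 93.8 dB.

93.8 dB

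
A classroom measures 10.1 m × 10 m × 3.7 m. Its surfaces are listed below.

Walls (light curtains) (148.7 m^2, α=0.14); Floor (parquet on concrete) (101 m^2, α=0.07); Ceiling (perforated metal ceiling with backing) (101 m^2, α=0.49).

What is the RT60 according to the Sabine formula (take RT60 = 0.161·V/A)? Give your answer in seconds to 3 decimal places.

0.778 seconds

A = Σ Sᵢαᵢ = 148.7×0.14 + 101×0.07 + 101×0.49 = 77.378 sabins.
V = 10.1·10·3.7 = 373.7 m³.
RT60 = 0.161 · V / A = 0.161 × 373.7 / 77.378 = 0.778 s.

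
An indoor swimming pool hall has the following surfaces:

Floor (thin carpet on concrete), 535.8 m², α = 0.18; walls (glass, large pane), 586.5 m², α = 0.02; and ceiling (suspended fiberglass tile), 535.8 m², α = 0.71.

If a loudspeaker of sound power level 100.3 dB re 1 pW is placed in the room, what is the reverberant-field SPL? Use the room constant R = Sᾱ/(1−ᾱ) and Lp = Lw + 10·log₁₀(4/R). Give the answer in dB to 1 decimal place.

Σ(Sᵢαᵢ) = 535.8·0.18 + 586.5·0.02 + 535.8·0.71 = 488.592; total area S = 1658.1 m².
ᾱ = 488.592/1658.1 = 0.2947; R = Sᾱ/(1−ᾱ) = 488.592/(1−0.2947) = 692.744 m².
Lp = Lw + 10 log₁₀(4/R) = 100.3 -22.39 = 77.9 dB.

77.9 dB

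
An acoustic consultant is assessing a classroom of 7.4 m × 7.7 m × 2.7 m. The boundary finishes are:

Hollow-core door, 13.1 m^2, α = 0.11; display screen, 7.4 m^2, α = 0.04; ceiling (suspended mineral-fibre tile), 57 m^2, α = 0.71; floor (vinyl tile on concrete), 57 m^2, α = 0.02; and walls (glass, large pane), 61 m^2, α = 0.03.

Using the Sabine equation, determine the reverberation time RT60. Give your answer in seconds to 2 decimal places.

0.55 s

Summing Sᵢαᵢ: 1.441 + 0.296 + 40.470 + 1.140 + 1.830 → A = 45.177 sabins.
Volume V = 7.4 × 7.7 × 2.7 = 153.846 m³.
T = 0.161 V/A = 0.161·153.846/45.177 = 0.55 s.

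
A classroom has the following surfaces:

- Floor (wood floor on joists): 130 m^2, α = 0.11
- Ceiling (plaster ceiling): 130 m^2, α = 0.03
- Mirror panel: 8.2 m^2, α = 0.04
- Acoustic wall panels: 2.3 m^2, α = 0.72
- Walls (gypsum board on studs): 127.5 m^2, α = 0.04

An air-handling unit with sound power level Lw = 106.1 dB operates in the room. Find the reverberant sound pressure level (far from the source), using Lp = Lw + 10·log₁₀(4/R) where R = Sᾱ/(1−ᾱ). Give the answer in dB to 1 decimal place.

Σ(Sᵢαᵢ) = 130·0.11 + 130·0.03 + 8.2·0.04 + 2.3·0.72 + 127.5·0.04 = 25.284; total area S = 398.0 m^2.
ᾱ = 25.284/398.0 = 0.0635; R = Sᾱ/(1−ᾱ) = 25.284/(1−0.0635) = 26.998 m^2.
Lp = Lw + 10 log₁₀(4/R) = 106.1 -8.29 = 97.8 dB.

97.8 dB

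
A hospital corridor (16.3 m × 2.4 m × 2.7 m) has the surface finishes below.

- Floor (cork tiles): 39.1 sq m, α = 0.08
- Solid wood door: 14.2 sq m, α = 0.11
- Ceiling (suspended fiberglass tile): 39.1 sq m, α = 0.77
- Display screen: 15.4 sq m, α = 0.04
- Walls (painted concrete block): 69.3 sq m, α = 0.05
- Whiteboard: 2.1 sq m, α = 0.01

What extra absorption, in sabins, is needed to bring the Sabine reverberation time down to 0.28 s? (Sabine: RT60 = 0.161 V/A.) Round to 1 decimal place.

21.8 sabins

Equivalent absorption area: A₁ = 39.1*0.08 + 14.2*0.11 + 39.1*0.77 + 15.4*0.04 + 69.3*0.05 + 2.1*0.01 = 38.899 sq m.
For T = 0.28 s, need A₂ = 0.161·V/T = 0.161·105.624/0.28 = 60.734 sabins.
ΔA = A₂ − A₁ = 60.734 − 38.899 = 21.8 sabins.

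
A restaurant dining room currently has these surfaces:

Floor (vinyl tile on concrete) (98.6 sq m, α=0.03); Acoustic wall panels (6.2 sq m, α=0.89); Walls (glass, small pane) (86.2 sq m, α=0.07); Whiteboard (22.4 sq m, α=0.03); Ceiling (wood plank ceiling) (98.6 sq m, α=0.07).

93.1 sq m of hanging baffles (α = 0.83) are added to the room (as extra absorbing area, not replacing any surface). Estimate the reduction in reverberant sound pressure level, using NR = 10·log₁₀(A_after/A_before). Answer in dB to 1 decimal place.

6.5 dB

Summing Sᵢαᵢ: 2.958 + 5.518 + 6.034 + 0.672 + 6.902 → A_before = 22.084 sabins.
Treatment contributes 93.1·0.83 = 77.273 sabins.
New total A_after = 99.357 sabins.
NR = 10·log₁₀(99.357/22.084) = 6.5 dB.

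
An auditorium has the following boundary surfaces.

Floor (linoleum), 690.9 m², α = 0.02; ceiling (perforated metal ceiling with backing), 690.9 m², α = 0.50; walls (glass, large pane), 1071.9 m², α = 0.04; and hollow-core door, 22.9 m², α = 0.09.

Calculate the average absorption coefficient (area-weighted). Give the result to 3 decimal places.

0.163

S = Σ Sᵢ = 690.9 + 690.9 + 1071.9 + 22.9 = 2476.6 m².
Weighted sum Σ Sα = 404.205.
ᾱ = 404.205 / 2476.6 = 0.163.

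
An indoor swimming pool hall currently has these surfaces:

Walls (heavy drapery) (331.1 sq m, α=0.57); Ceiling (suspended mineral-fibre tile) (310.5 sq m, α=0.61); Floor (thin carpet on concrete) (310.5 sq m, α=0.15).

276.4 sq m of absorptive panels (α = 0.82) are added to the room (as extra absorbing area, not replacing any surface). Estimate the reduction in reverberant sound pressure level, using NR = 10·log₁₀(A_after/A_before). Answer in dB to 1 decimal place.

1.9 dB

Equivalent absorption area: A_before = 331.1*0.57 + 310.5*0.61 + 310.5*0.15 = 424.707 sq m.
Treatment contributes 276.4·0.82 = 226.648 sabins.
A_after = 424.707 + 226.648 = 651.355 sabins.
Reduction = 10 log₁₀(A_after/A_before) = 10 log₁₀(1.5337) = 1.9 dB.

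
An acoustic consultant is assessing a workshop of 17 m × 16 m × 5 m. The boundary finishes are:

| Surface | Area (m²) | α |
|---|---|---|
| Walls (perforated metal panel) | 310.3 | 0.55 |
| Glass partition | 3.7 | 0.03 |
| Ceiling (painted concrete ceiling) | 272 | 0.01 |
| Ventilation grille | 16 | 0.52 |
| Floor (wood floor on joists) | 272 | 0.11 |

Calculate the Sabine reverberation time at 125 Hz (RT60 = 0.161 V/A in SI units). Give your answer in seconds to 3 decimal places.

Summing Sᵢαᵢ: 170.665 + 0.111 + 2.720 + 8.320 + 29.920 → A = 211.736 sabins.
Room volume: 1360 m³.
Sabine: RT60 = 0.161 × 1360 / 211.736 = 1.034 s.

1.034 s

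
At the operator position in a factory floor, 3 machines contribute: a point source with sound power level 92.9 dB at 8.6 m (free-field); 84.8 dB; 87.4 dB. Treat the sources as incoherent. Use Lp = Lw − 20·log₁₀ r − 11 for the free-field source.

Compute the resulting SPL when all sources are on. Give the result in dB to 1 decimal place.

89.3 dB

Source at 8.6 m: Lp = 92.9 − 20·log₁₀(8.6) − 11 = 63.2 dB.
Sum in the linear (power) domain: Σ 10^(Lᵢ/10) = 10^(63.2/10) + 10^(84.8/10) + 10^(87.4/10) = 8.536e+08.
L_total = 10·log₁₀(8.536e+08) = 89.3 dB.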